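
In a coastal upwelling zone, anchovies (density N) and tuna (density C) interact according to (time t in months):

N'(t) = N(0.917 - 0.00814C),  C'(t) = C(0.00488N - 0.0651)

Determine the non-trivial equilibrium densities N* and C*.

Set dC/dt = 0 with C > 0: 0.00488N - 0.0651 = 0, so N* = 0.0651/0.00488 = 13.3.
Set dN/dt = 0 with N > 0: 0.917 - 0.00814C = 0, so C* = 0.917/0.00814 = 113.

N* ≈ 13.3, C* ≈ 113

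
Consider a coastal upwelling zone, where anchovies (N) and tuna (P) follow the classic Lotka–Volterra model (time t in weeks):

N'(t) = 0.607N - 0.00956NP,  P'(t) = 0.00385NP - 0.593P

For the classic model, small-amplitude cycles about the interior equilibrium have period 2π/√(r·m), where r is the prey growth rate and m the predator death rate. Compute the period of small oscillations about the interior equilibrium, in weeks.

Here r = 0.607 and m = 0.593, so r·m = 0.36.
ω = √0.36 = 0.6 per week, hence T = 2π/ω ≈ 10.5 weeks.

T ≈ 10.5 weeks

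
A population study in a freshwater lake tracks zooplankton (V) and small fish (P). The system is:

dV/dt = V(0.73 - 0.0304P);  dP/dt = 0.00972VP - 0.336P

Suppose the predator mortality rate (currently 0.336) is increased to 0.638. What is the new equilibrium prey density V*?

V* ≈ 65.6

At the interior fixed point, setting dP/dt = 0 with P > 0 fixes V* = (predator death rate)/(VP coefficient) — independent of the other coefficients.
With the change, V* = 0.638/0.00972 = 65.6; it rises from 34.6.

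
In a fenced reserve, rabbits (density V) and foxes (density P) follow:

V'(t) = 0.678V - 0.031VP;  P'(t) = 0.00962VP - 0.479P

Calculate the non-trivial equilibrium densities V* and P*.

V* ≈ 49.8, P* ≈ 21.9

Set dP/dt = 0 with P > 0: 0.00962V - 0.479 = 0, so V* = 0.479/0.00962 = 49.8.
Set dV/dt = 0 with V > 0: 0.678 - 0.031P = 0, so P* = 0.678/0.031 = 21.9.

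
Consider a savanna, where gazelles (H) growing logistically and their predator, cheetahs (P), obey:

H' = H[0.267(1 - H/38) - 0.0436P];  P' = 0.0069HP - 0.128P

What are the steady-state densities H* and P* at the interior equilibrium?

H* ≈ 18.6, P* ≈ 3.13

From dP/dt = 0 with P > 0: 0.0069H* = 0.128, so H* = 18.6.
Substitute into dH/dt = 0: 0.267(1 - 18.6/38) = 0.0436P*.
The bracket is 0.512, giving P* = 0.137/0.0436 = 3.13.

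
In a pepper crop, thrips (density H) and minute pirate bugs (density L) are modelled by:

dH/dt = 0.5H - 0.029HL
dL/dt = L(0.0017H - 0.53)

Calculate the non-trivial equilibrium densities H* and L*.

H* ≈ 312, L* ≈ 17.2

Set dL/dt = 0 with L > 0: 0.0017H - 0.53 = 0, so H* = 0.53/0.0017 = 312.
Set dH/dt = 0 with H > 0: 0.5 - 0.029L = 0, so L* = 0.5/0.029 = 17.2.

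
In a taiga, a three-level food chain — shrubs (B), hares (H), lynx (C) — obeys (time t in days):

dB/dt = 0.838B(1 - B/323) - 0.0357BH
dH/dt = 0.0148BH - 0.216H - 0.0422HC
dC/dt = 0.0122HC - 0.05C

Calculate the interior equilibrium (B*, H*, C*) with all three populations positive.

From dC/dt = 0: 0.0122H* = 0.05, so H* = 4.1.
From dB/dt = 0: 0.838(1 - B*/323) = 0.0357·4.1, giving B* = 323·(1 - 0.175) = 267.
From dH/dt = 0: 0.0148·267 - 0.216 = 0.0422C*, so C* = 3.73/0.0422 = 88.4.

B* ≈ 267, H* ≈ 4.1, C* ≈ 88.4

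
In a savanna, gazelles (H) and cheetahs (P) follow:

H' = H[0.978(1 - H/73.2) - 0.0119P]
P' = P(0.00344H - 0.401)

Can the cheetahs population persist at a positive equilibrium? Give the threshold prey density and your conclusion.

The predator equation gives dP/dt > 0 only when H > 0.401/0.00344 = 117.
Without the predator, H → K = 73.2. Since 73.2 < 117, the predator cannot invade.

Threshold H = 117; K < 117, so no, the predator goes extinct.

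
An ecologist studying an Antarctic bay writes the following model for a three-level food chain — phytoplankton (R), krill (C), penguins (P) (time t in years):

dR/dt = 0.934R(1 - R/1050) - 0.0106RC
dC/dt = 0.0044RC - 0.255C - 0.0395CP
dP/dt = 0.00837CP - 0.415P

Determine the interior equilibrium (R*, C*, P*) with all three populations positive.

R* ≈ 459, C* ≈ 49.6, P* ≈ 44.7

From dP/dt = 0: 0.00837C* = 0.415, so C* = 49.6.
From dR/dt = 0: 0.934(1 - R*/1050) = 0.0106·49.6, giving R* = 1050·(1 - 0.563) = 459.
From dC/dt = 0: 0.0044·459 - 0.255 = 0.0395P*, so P* = 1.77/0.0395 = 44.7.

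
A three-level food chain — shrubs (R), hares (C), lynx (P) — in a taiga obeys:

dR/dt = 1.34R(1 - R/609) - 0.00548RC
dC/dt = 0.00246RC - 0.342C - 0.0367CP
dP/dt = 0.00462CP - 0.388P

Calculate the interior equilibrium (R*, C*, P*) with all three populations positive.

From dP/dt = 0: 0.00462C* = 0.388, so C* = 84.
From dR/dt = 0: 1.34(1 - R*/609) = 0.00548·84, giving R* = 609·(1 - 0.343) = 400.
From dC/dt = 0: 0.00246·400 - 0.342 = 0.0367P*, so P* = 0.642/0.0367 = 17.5.

R* ≈ 400, C* ≈ 84, P* ≈ 17.5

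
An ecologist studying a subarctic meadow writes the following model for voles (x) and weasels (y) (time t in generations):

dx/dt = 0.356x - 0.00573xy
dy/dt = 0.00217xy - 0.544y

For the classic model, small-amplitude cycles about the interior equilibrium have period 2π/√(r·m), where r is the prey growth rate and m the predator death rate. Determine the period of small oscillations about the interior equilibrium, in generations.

Here r = 0.356 and m = 0.544, so r·m = 0.194.
ω = √0.194 = 0.44 per generation, hence T = 2π/ω ≈ 14.3 generations.

T ≈ 14.3 generations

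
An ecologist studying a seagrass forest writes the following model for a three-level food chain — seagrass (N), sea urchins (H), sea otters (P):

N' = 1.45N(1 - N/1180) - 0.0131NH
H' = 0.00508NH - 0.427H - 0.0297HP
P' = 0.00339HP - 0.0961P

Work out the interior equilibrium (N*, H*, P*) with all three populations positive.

N* ≈ 878, H* ≈ 28.3, P* ≈ 136

From dP/dt = 0: 0.00339H* = 0.0961, so H* = 28.3.
From dN/dt = 0: 1.45(1 - N*/1180) = 0.0131·28.3, giving N* = 1180·(1 - 0.256) = 878.
From dH/dt = 0: 0.00508·878 - 0.427 = 0.0297P*, so P* = 4.03/0.0297 = 136.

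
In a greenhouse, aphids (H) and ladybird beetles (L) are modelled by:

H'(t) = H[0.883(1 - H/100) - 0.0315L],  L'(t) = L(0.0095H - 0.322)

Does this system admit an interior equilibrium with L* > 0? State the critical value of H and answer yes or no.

Threshold H = 33.9; K > 33.9, so yes, the predator persists.

The predator equation gives dL/dt > 0 only when H > 0.322/0.0095 = 33.9.
Without the predator, H → K = 100. Since 100 > 33.9, the predator can invade and persist.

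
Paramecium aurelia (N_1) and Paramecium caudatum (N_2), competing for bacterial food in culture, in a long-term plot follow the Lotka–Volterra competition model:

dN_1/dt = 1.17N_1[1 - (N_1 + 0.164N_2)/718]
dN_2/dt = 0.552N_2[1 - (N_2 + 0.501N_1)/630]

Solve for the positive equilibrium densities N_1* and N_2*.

N_1* ≈ 670, N_2* ≈ 294

Setting both brackets to zero gives the nullclines N_1 + 0.164N_2 = 718 and 0.501N_1 + N_2 = 630.
Substituting N_2 = 630 - 0.501N_1 into the first: N_1(1 - 0.164·0.501) = 718 - 0.164·630.
So N_1* = 615/0.918 = 670, and then N_2* = 630 - 0.501·670 = 294.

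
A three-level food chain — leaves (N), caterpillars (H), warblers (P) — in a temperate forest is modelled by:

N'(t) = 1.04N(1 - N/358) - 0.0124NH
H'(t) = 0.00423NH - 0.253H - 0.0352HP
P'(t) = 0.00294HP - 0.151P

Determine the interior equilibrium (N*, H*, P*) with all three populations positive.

From dP/dt = 0: 0.00294H* = 0.151, so H* = 51.4.
From dN/dt = 0: 1.04(1 - N*/358) = 0.0124·51.4, giving N* = 358·(1 - 0.612) = 139.
From dH/dt = 0: 0.00423·139 - 0.253 = 0.0352P*, so P* = 0.334/0.0352 = 9.49.

N* ≈ 139, H* ≈ 51.4, P* ≈ 9.49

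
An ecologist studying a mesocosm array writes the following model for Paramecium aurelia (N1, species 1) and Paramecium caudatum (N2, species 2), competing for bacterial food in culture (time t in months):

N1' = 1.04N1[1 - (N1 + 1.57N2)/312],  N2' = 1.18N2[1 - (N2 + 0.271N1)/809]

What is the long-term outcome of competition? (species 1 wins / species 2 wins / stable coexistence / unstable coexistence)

Compare the nullcline intercepts: K1/α12 = 312/1.57 = 199 < K2 = 809; K2/α21 = 809/0.271 = 2990 > K1 = 312.
Since the inequalities point opposite ways, species 2 can invade but species 1 cannot.

species 2 excludes species 1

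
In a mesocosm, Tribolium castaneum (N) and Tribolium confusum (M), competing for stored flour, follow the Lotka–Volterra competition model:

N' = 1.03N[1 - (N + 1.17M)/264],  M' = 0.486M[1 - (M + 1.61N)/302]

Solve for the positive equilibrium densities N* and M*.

N* ≈ 101, M* ≈ 139

Setting both brackets to zero gives the nullclines N + 1.17M = 264 and 1.61N + M = 302.
Substituting M = 302 - 1.61N into the first: N(1 - 1.17·1.61) = 264 - 1.17·302.
So N* = -89.3/-0.884 = 101, and then M* = 302 - 1.61·101 = 139.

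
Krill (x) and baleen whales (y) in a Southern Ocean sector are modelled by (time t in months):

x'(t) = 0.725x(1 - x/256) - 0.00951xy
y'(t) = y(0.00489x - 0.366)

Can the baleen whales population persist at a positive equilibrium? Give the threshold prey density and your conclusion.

Threshold x = 74.8; K > 74.8, so yes, the predator persists.

The predator equation gives dy/dt > 0 only when x > 0.366/0.00489 = 74.8.
Without the predator, x → K = 256. Since 256 > 74.8, the predator can invade and persist.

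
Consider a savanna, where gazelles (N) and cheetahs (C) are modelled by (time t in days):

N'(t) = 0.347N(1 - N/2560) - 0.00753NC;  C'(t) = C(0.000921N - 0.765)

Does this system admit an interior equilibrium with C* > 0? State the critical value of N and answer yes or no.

Threshold N = 831; K > 831, so yes, the predator persists.

The predator equation gives dC/dt > 0 only when N > 0.765/0.000921 = 831.
Without the predator, N → K = 2560. Since 2560 > 831, the predator can invade and persist.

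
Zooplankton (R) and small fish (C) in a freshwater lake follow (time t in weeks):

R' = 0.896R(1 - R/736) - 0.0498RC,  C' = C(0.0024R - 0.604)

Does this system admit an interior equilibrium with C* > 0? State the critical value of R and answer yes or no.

Threshold R = 252; K > 252, so yes, the predator persists.

The predator equation gives dC/dt > 0 only when R > 0.604/0.0024 = 252.
Without the predator, R → K = 736. Since 736 > 252, the predator can invade and persist.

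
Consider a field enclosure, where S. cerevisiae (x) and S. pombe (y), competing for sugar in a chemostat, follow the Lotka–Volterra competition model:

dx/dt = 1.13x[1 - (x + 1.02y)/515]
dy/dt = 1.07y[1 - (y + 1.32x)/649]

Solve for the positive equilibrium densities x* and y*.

Setting both brackets to zero gives the nullclines x + 1.02y = 515 and 1.32x + y = 649.
Substituting y = 649 - 1.32x into the first: x(1 - 1.02·1.32) = 515 - 1.02·649.
So x* = -147/-0.346 = 424, and then y* = 649 - 1.32·424 = 88.9.

x* ≈ 424, y* ≈ 88.9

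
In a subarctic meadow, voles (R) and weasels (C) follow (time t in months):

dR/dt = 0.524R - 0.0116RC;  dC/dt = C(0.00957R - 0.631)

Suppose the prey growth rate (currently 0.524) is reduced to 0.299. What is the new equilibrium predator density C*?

At the interior fixed point, setting dR/dt = 0 with R > 0 fixes C* = (prey growth rate)/(RC coefficient) — independent of the other coefficients.
With the change, C* = 0.299/0.0116 = 25.8; it falls from 45.2.

C* ≈ 25.8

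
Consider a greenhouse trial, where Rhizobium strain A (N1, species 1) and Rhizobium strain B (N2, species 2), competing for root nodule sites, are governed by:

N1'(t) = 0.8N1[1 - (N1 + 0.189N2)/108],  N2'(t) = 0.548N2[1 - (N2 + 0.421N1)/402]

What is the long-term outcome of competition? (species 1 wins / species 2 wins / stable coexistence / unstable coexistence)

Compare the nullcline intercepts: K1/α12 = 108/0.189 = 571 > K2 = 402; K2/α21 = 402/0.421 = 955 > K1 = 108.
Since both inequalities hold, each species can invade when rare, so the interior equilibrium is stable.

stable coexistence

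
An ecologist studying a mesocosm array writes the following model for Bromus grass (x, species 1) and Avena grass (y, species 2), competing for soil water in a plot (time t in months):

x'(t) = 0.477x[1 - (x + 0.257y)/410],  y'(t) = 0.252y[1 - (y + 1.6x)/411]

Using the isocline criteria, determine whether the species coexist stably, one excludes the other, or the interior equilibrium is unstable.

Compare the nullcline intercepts: K1/α12 = 410/0.257 = 1600 > K2 = 411; K2/α21 = 411/1.6 = 257 < K1 = 410.
Since the inequalities point opposite ways, species 1 can invade but species 2 cannot.

species 1 excludes species 2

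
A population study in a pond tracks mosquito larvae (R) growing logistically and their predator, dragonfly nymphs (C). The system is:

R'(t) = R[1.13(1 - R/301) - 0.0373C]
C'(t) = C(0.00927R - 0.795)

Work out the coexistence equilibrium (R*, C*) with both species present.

From dC/dt = 0 with C > 0: 0.00927R* = 0.795, so R* = 85.8.
Substitute into dR/dt = 0: 1.13(1 - 85.8/301) = 0.0373C*.
The bracket is 0.715, giving C* = 0.808/0.0373 = 21.7.

R* ≈ 85.8, C* ≈ 21.7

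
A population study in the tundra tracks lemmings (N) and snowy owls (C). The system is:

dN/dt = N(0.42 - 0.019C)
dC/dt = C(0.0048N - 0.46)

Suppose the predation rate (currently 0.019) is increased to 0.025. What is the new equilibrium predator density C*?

At the interior fixed point, setting dN/dt = 0 with N > 0 fixes C* = (prey growth rate)/(NC coefficient) — independent of the other coefficients.
With the change, C* = 0.42/0.025 = 16.8; it falls from 22.1.

C* ≈ 16.8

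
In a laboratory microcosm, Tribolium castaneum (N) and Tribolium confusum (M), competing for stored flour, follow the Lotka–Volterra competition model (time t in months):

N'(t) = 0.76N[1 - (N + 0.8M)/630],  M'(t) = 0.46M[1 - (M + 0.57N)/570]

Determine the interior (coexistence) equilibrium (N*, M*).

N* ≈ 320, M* ≈ 388

Setting both brackets to zero gives the nullclines N + 0.8M = 630 and 0.57N + M = 570.
Substituting M = 570 - 0.57N into the first: N(1 - 0.8·0.57) = 630 - 0.8·570.
So N* = 174/0.544 = 320, and then M* = 570 - 0.57·320 = 388.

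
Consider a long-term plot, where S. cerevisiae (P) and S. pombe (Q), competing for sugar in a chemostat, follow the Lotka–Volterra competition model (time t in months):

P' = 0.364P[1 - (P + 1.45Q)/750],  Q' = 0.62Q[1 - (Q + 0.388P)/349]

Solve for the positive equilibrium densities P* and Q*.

Setting both brackets to zero gives the nullclines P + 1.45Q = 750 and 0.388P + Q = 349.
Substituting Q = 349 - 0.388P into the first: P(1 - 1.45·0.388) = 750 - 1.45·349.
So P* = 244/0.437 = 558, and then Q* = 349 - 0.388·558 = 133.

P* ≈ 558, Q* ≈ 133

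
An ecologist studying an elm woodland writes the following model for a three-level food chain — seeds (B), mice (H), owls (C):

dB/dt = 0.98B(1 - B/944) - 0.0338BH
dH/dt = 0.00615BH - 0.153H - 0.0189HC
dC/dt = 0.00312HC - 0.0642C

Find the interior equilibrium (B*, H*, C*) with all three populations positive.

B* ≈ 274, H* ≈ 20.6, C* ≈ 81.1

From dC/dt = 0: 0.00312H* = 0.0642, so H* = 20.6.
From dB/dt = 0: 0.98(1 - B*/944) = 0.0338·20.6, giving B* = 944·(1 - 0.71) = 274.
From dH/dt = 0: 0.00615·274 - 0.153 = 0.0189C*, so C* = 1.53/0.0189 = 81.1.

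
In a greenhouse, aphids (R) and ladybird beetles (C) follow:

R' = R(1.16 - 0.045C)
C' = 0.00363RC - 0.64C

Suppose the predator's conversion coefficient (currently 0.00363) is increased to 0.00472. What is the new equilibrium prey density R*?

At the interior fixed point, setting dC/dt = 0 with C > 0 fixes R* = (predator death rate)/(RC coefficient) — independent of the other coefficients.
With the change, R* = 0.64/0.00472 = 136; it falls from 176.

R* ≈ 136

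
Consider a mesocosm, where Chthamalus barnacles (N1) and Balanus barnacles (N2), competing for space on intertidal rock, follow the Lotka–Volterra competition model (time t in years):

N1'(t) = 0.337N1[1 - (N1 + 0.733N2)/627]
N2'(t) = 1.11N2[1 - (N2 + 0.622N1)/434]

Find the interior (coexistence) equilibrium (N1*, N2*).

N1* ≈ 568, N2* ≈ 80.9

Setting both brackets to zero gives the nullclines N1 + 0.733N2 = 627 and 0.622N1 + N2 = 434.
Substituting N2 = 434 - 0.622N1 into the first: N1(1 - 0.733·0.622) = 627 - 0.733·434.
So N1* = 309/0.544 = 568, and then N2* = 434 - 0.622·568 = 80.9.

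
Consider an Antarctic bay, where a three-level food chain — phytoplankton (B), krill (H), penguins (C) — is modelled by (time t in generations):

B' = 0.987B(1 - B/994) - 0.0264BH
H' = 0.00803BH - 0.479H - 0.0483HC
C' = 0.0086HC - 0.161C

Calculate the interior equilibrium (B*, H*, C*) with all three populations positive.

B* ≈ 496, H* ≈ 18.7, C* ≈ 72.6

From dC/dt = 0: 0.0086H* = 0.161, so H* = 18.7.
From dB/dt = 0: 0.987(1 - B*/994) = 0.0264·18.7, giving B* = 994·(1 - 0.501) = 496.
From dH/dt = 0: 0.00803·496 - 0.479 = 0.0483C*, so C* = 3.51/0.0483 = 72.6.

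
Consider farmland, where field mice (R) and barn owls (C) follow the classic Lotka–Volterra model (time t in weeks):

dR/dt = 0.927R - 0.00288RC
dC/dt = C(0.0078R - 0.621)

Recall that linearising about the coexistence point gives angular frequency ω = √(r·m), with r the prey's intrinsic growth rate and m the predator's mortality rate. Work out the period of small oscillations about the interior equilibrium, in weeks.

T ≈ 8.28 weeks

Here r = 0.927 and m = 0.621, so r·m = 0.576.
ω = √0.576 = 0.759 per week, hence T = 2π/ω ≈ 8.28 weeks.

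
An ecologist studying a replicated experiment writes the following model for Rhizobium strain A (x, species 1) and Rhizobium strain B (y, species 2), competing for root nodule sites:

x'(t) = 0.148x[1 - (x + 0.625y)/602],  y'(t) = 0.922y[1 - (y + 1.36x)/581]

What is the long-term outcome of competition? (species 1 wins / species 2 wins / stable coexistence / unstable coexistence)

species 1 excludes species 2

Compare the nullcline intercepts: K1/α12 = 602/0.625 = 963 > K2 = 581; K2/α21 = 581/1.36 = 427 < K1 = 602.
Since the inequalities point opposite ways, species 1 can invade but species 2 cannot.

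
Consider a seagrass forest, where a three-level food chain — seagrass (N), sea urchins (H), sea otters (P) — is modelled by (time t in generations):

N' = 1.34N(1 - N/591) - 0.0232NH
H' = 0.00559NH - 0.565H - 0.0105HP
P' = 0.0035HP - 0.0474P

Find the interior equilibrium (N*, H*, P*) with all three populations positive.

From dP/dt = 0: 0.0035H* = 0.0474, so H* = 13.5.
From dN/dt = 0: 1.34(1 - N*/591) = 0.0232·13.5, giving N* = 591·(1 - 0.234) = 452.
From dH/dt = 0: 0.00559·452 - 0.565 = 0.0105P*, so P* = 1.96/0.0105 = 187.

N* ≈ 452, H* ≈ 13.5, P* ≈ 187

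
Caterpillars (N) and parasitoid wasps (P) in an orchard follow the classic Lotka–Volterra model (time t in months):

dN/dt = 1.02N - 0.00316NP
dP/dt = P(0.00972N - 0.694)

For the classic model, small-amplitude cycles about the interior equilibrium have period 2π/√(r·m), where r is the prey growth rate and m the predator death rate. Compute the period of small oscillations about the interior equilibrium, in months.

Here r = 1.02 and m = 0.694, so r·m = 0.708.
ω = √0.708 = 0.841 per month, hence T = 2π/ω ≈ 7.47 months.

T ≈ 7.47 months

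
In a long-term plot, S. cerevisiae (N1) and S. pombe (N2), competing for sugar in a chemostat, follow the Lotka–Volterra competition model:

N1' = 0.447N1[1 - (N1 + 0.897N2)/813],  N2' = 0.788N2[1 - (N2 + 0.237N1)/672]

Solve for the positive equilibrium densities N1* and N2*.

Setting both brackets to zero gives the nullclines N1 + 0.897N2 = 813 and 0.237N1 + N2 = 672.
Substituting N2 = 672 - 0.237N1 into the first: N1(1 - 0.897·0.237) = 813 - 0.897·672.
So N1* = 210/0.787 = 267, and then N2* = 672 - 0.237·267 = 609.

N1* ≈ 267, N2* ≈ 609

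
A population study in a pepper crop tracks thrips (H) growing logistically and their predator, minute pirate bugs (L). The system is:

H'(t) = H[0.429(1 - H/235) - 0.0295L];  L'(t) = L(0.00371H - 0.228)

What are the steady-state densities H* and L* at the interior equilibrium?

H* ≈ 61.5, L* ≈ 10.7

From dL/dt = 0 with L > 0: 0.00371H* = 0.228, so H* = 61.5.
Substitute into dH/dt = 0: 0.429(1 - 61.5/235) = 0.0295L*.
The bracket is 0.738, giving L* = 0.317/0.0295 = 10.7.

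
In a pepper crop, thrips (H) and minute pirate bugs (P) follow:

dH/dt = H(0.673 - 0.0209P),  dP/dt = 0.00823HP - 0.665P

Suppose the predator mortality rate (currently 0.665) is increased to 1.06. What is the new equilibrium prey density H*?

H* ≈ 129

At the interior fixed point, setting dP/dt = 0 with P > 0 fixes H* = (predator death rate)/(HP coefficient) — independent of the other coefficients.
With the change, H* = 1.06/0.00823 = 129; it rises from 80.8.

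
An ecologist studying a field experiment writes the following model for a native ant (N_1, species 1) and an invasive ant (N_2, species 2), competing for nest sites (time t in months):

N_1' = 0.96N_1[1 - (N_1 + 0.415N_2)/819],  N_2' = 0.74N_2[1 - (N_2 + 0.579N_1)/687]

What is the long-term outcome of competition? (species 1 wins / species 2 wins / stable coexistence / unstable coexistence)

Compare the nullcline intercepts: K1/α12 = 819/0.415 = 1970 > K2 = 687; K2/α21 = 687/0.579 = 1190 > K1 = 819.
Since both inequalities hold, each species can invade when rare, so the interior equilibrium is stable.

stable coexistence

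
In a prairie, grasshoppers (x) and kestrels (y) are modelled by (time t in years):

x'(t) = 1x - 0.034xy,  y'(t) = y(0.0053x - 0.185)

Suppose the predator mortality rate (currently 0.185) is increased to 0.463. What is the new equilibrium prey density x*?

At the interior fixed point, setting dy/dt = 0 with y > 0 fixes x* = (predator death rate)/(xy coefficient) — independent of the other coefficients.
With the change, x* = 0.463/0.0053 = 87.4; it rises from 34.9.

x* ≈ 87.4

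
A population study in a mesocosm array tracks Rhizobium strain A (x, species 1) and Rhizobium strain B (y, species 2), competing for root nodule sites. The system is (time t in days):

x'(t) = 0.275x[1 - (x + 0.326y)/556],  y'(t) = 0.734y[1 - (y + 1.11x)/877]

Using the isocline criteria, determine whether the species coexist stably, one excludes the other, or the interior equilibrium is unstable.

stable coexistence

Compare the nullcline intercepts: K1/α12 = 556/0.326 = 1710 > K2 = 877; K2/α21 = 877/1.11 = 790 > K1 = 556.
Since both inequalities hold, each species can invade when rare, so the interior equilibrium is stable.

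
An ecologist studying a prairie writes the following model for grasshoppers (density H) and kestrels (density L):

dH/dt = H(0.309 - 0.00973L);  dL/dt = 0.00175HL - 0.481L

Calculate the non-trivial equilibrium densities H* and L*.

Set dL/dt = 0 with L > 0: 0.00175H - 0.481 = 0, so H* = 0.481/0.00175 = 275.
Set dH/dt = 0 with H > 0: 0.309 - 0.00973L = 0, so L* = 0.309/0.00973 = 31.8.

H* ≈ 275, L* ≈ 31.8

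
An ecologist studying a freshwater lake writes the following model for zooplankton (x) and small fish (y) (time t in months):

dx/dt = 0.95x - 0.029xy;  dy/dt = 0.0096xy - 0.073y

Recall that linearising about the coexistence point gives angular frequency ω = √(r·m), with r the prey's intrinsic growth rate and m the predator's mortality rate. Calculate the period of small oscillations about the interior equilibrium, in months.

T ≈ 23.9 months

Here r = 0.95 and m = 0.073, so r·m = 0.0693.
ω = √0.0693 = 0.263 per month, hence T = 2π/ω ≈ 23.9 months.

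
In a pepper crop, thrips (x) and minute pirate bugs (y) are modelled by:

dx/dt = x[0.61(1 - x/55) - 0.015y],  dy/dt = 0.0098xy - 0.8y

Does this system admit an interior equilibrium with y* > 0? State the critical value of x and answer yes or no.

The predator equation gives dy/dt > 0 only when x > 0.8/0.0098 = 81.6.
Without the predator, x → K = 55. Since 55 < 81.6, the predator cannot invade.

Threshold x = 81.6; K < 81.6, so no, the predator goes extinct.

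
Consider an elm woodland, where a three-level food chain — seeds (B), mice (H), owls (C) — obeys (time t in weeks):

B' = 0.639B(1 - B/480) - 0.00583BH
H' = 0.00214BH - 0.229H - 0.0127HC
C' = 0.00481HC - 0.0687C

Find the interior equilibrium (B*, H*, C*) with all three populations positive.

B* ≈ 417, H* ≈ 14.3, C* ≈ 52.3

From dC/dt = 0: 0.00481H* = 0.0687, so H* = 14.3.
From dB/dt = 0: 0.639(1 - B*/480) = 0.00583·14.3, giving B* = 480·(1 - 0.13) = 417.
From dH/dt = 0: 0.00214·417 - 0.229 = 0.0127C*, so C* = 0.664/0.0127 = 52.3.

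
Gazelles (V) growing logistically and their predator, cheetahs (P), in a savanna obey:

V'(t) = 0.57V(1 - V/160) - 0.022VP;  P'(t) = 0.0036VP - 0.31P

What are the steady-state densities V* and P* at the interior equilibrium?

V* ≈ 86.1, P* ≈ 12

From dP/dt = 0 with P > 0: 0.0036V* = 0.31, so V* = 86.1.
Substitute into dV/dt = 0: 0.57(1 - 86.1/160) = 0.022P*.
The bracket is 0.462, giving P* = 0.263/0.022 = 12.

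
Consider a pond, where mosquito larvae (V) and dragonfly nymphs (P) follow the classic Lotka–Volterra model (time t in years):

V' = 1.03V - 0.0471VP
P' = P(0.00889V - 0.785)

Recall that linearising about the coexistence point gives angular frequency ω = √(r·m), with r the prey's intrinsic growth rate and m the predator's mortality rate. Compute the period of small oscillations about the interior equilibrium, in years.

Here r = 1.03 and m = 0.785, so r·m = 0.809.
ω = √0.809 = 0.899 per year, hence T = 2π/ω ≈ 6.99 years.

T ≈ 6.99 years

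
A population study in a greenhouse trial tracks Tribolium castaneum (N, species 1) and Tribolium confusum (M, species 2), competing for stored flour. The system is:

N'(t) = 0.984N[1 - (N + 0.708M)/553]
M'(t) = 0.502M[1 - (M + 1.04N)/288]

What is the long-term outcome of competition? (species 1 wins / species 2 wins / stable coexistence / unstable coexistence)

species 1 excludes species 2

Compare the nullcline intercepts: K1/α12 = 553/0.708 = 781 > K2 = 288; K2/α21 = 288/1.04 = 277 < K1 = 553.
Since the inequalities point opposite ways, species 1 can invade but species 2 cannot.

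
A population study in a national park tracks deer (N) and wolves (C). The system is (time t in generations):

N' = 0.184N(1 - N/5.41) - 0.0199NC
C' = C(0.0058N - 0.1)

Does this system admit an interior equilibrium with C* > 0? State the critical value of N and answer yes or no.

Threshold N = 17.2; K < 17.2, so no, the predator goes extinct.

The predator equation gives dC/dt > 0 only when N > 0.1/0.0058 = 17.2.
Without the predator, N → K = 5.41. Since 5.41 < 17.2, the predator cannot invade.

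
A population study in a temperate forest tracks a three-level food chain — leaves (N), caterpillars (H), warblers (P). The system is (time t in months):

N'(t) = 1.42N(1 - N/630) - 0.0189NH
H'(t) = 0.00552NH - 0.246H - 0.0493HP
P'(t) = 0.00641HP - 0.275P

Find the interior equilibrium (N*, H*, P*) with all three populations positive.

From dP/dt = 0: 0.00641H* = 0.275, so H* = 42.9.
From dN/dt = 0: 1.42(1 - N*/630) = 0.0189·42.9, giving N* = 630·(1 - 0.571) = 270.
From dH/dt = 0: 0.00552·270 - 0.246 = 0.0493P*, so P* = 1.25/0.0493 = 25.3.

N* ≈ 270, H* ≈ 42.9, P* ≈ 25.3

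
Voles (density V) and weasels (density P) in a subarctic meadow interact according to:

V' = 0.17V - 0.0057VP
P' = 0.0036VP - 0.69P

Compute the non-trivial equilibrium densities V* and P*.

V* ≈ 192, P* ≈ 29.8

Set dP/dt = 0 with P > 0: 0.0036V - 0.69 = 0, so V* = 0.69/0.0036 = 192.
Set dV/dt = 0 with V > 0: 0.17 - 0.0057P = 0, so P* = 0.17/0.0057 = 29.8.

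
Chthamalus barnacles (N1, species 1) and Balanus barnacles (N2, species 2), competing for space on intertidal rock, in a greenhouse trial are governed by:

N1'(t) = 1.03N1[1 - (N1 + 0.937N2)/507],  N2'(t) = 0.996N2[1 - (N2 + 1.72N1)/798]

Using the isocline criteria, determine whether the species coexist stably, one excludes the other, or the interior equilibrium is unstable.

Compare the nullcline intercepts: K1/α12 = 507/0.937 = 541 < K2 = 798; K2/α21 = 798/1.72 = 464 < K1 = 507.
Since both are reversed, neither can invade when rare; the interior point is a saddle.

unstable coexistence (outcome depends on initial conditions)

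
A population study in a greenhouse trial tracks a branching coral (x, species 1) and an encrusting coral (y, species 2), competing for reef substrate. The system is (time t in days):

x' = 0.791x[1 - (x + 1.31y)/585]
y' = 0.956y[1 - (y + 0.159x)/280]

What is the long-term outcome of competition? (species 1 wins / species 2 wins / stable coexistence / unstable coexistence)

Compare the nullcline intercepts: K1/α12 = 585/1.31 = 447 > K2 = 280; K2/α21 = 280/0.159 = 1760 > K1 = 585.
Since both inequalities hold, each species can invade when rare, so the interior equilibrium is stable.

stable coexistence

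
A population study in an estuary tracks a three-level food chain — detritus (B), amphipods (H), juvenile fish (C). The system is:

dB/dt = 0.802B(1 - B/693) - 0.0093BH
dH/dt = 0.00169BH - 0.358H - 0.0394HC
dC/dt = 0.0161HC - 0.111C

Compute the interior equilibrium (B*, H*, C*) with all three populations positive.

From dC/dt = 0: 0.0161H* = 0.111, so H* = 6.89.
From dB/dt = 0: 0.802(1 - B*/693) = 0.0093·6.89, giving B* = 693·(1 - 0.0799) = 638.
From dH/dt = 0: 0.00169·638 - 0.358 = 0.0394C*, so C* = 0.72/0.0394 = 18.3.

B* ≈ 638, H* ≈ 6.89, C* ≈ 18.3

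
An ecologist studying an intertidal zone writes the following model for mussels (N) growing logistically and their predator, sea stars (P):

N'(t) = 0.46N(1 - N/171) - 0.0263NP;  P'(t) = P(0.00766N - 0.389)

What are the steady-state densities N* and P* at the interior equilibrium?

From dP/dt = 0 with P > 0: 0.00766N* = 0.389, so N* = 50.8.
Substitute into dN/dt = 0: 0.46(1 - 50.8/171) = 0.0263P*.
The bracket is 0.703, giving P* = 0.323/0.0263 = 12.3.

N* ≈ 50.8, P* ≈ 12.3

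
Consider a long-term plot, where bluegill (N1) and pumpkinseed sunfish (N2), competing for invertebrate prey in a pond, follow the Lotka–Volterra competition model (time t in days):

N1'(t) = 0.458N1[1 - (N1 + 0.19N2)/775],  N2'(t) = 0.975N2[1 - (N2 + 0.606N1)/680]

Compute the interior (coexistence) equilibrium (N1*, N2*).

Setting both brackets to zero gives the nullclines N1 + 0.19N2 = 775 and 0.606N1 + N2 = 680.
Substituting N2 = 680 - 0.606N1 into the first: N1(1 - 0.19·0.606) = 775 - 0.19·680.
So N1* = 646/0.885 = 730, and then N2* = 680 - 0.606·730 = 238.

N1* ≈ 730, N2* ≈ 238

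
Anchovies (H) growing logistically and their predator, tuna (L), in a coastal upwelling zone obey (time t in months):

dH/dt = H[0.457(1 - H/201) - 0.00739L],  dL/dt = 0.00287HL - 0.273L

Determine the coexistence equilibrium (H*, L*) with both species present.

From dL/dt = 0 with L > 0: 0.00287H* = 0.273, so H* = 95.1.
Substitute into dH/dt = 0: 0.457(1 - 95.1/201) = 0.00739L*.
The bracket is 0.527, giving L* = 0.241/0.00739 = 32.6.

H* ≈ 95.1, L* ≈ 32.6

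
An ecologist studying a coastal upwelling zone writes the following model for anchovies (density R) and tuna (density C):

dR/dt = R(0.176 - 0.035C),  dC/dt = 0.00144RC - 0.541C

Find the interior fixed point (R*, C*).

R* ≈ 376, C* ≈ 5.03

Set dC/dt = 0 with C > 0: 0.00144R - 0.541 = 0, so R* = 0.541/0.00144 = 376.
Set dR/dt = 0 with R > 0: 0.176 - 0.035C = 0, so C* = 0.176/0.035 = 5.03.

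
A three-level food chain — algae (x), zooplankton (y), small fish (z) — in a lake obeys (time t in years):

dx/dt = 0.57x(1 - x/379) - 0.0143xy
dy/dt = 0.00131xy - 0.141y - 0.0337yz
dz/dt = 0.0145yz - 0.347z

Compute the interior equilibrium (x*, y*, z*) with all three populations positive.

From dz/dt = 0: 0.0145y* = 0.347, so y* = 23.9.
From dx/dt = 0: 0.57(1 - x*/379) = 0.0143·23.9, giving x* = 379·(1 - 0.6) = 151.
From dy/dt = 0: 0.00131·151 - 0.141 = 0.0337z*, so z* = 0.0574/0.0337 = 1.7.

x* ≈ 151, y* ≈ 23.9, z* ≈ 1.7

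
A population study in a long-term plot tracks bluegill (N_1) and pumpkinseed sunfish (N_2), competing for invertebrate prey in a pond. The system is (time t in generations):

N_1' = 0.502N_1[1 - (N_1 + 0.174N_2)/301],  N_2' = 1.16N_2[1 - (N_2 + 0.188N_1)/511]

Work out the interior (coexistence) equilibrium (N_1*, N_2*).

N_1* ≈ 219, N_2* ≈ 470

Setting both brackets to zero gives the nullclines N_1 + 0.174N_2 = 301 and 0.188N_1 + N_2 = 511.
Substituting N_2 = 511 - 0.188N_1 into the first: N_1(1 - 0.174·0.188) = 301 - 0.174·511.
So N_1* = 212/0.967 = 219, and then N_2* = 511 - 0.188·219 = 470.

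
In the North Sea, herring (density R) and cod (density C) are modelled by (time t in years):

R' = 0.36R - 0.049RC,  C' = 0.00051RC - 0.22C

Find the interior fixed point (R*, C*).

Set dC/dt = 0 with C > 0: 0.00051R - 0.22 = 0, so R* = 0.22/0.00051 = 431.
Set dR/dt = 0 with R > 0: 0.36 - 0.049C = 0, so C* = 0.36/0.049 = 7.35.

R* ≈ 431, C* ≈ 7.35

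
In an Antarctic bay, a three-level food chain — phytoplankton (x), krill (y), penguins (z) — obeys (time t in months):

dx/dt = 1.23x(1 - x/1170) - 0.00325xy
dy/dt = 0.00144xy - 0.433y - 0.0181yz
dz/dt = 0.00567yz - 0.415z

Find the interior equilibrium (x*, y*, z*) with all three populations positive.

From dz/dt = 0: 0.00567y* = 0.415, so y* = 73.2.
From dx/dt = 0: 1.23(1 - x*/1170) = 0.00325·73.2, giving x* = 1170·(1 - 0.193) = 944.
From dy/dt = 0: 0.00144·944 - 0.433 = 0.0181z*, so z* = 0.926/0.0181 = 51.2.

x* ≈ 944, y* ≈ 73.2, z* ≈ 51.2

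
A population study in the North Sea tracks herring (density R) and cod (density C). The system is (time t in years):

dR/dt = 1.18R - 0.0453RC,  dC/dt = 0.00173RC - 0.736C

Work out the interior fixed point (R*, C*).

Set dC/dt = 0 with C > 0: 0.00173R - 0.736 = 0, so R* = 0.736/0.00173 = 425.
Set dR/dt = 0 with R > 0: 1.18 - 0.0453C = 0, so C* = 1.18/0.0453 = 26.

R* ≈ 425, C* ≈ 26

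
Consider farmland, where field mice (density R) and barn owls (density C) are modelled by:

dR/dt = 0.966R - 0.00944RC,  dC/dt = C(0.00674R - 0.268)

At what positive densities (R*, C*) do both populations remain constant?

Set dC/dt = 0 with C > 0: 0.00674R - 0.268 = 0, so R* = 0.268/0.00674 = 39.8.
Set dR/dt = 0 with R > 0: 0.966 - 0.00944C = 0, so C* = 0.966/0.00944 = 102.

R* ≈ 39.8, C* ≈ 102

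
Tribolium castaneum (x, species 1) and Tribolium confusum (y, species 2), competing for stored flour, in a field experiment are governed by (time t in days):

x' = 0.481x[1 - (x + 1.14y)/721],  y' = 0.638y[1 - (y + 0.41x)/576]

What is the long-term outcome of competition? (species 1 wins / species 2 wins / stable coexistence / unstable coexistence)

stable coexistence

Compare the nullcline intercepts: K1/α12 = 721/1.14 = 632 > K2 = 576; K2/α21 = 576/0.41 = 1400 > K1 = 721.
Since both inequalities hold, each species can invade when rare, so the interior equilibrium is stable.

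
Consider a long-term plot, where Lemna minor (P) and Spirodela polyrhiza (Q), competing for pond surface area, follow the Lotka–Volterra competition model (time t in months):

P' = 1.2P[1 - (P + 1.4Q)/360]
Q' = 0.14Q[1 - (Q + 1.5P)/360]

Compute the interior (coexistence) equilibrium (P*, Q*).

Setting both brackets to zero gives the nullclines P + 1.4Q = 360 and 1.5P + Q = 360.
Substituting Q = 360 - 1.5P into the first: P(1 - 1.4·1.5) = 360 - 1.4·360.
So P* = -144/-1.1 = 131, and then Q* = 360 - 1.5·131 = 164.

P* ≈ 131, Q* ≈ 164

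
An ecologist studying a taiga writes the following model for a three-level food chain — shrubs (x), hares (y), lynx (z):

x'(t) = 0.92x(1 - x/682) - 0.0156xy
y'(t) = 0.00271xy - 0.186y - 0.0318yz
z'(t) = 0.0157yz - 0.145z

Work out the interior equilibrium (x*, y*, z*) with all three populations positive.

From dz/dt = 0: 0.0157y* = 0.145, so y* = 9.24.
From dx/dt = 0: 0.92(1 - x*/682) = 0.0156·9.24, giving x* = 682·(1 - 0.157) = 575.
From dy/dt = 0: 0.00271·575 - 0.186 = 0.0318z*, so z* = 1.37/0.0318 = 43.2.

x* ≈ 575, y* ≈ 9.24, z* ≈ 43.2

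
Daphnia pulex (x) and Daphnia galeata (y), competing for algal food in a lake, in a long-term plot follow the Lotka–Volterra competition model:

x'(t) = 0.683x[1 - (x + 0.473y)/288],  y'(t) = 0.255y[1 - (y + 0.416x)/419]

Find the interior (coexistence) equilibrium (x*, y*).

x* ≈ 112, y* ≈ 372

Setting both brackets to zero gives the nullclines x + 0.473y = 288 and 0.416x + y = 419.
Substituting y = 419 - 0.416x into the first: x(1 - 0.473·0.416) = 288 - 0.473·419.
So x* = 89.8/0.803 = 112, and then y* = 419 - 0.416·112 = 372.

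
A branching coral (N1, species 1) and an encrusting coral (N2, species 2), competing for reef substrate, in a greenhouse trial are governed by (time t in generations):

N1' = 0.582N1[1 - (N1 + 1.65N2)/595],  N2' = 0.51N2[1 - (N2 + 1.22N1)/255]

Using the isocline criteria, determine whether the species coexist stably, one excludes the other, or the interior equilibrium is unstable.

Compare the nullcline intercepts: K1/α12 = 595/1.65 = 361 > K2 = 255; K2/α21 = 255/1.22 = 209 < K1 = 595.
Since the inequalities point opposite ways, species 1 can invade but species 2 cannot.

species 1 excludes species 2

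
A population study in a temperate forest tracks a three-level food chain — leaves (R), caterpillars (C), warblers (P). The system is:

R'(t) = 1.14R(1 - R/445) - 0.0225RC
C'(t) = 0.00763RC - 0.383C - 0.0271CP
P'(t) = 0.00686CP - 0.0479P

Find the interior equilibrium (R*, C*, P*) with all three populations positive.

From dP/dt = 0: 0.00686C* = 0.0479, so C* = 6.98.
From dR/dt = 0: 1.14(1 - R*/445) = 0.0225·6.98, giving R* = 445·(1 - 0.138) = 384.
From dC/dt = 0: 0.00763·384 - 0.383 = 0.0271P*, so P* = 2.54/0.0271 = 93.9.

R* ≈ 384, C* ≈ 6.98, P* ≈ 93.9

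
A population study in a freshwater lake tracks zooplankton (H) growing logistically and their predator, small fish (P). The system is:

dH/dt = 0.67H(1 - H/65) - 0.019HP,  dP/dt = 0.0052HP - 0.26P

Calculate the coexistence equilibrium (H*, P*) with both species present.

From dP/dt = 0 with P > 0: 0.0052H* = 0.26, so H* = 50.
Substitute into dH/dt = 0: 0.67(1 - 50/65) = 0.019P*.
The bracket is 0.231, giving P* = 0.155/0.019 = 8.14.

H* ≈ 50, P* ≈ 8.14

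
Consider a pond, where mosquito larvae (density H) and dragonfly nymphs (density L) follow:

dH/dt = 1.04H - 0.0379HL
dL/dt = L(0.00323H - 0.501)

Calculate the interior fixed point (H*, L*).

Set dL/dt = 0 with L > 0: 0.00323H - 0.501 = 0, so H* = 0.501/0.00323 = 155.
Set dH/dt = 0 with H > 0: 1.04 - 0.0379L = 0, so L* = 1.04/0.0379 = 27.4.

H* ≈ 155, L* ≈ 27.4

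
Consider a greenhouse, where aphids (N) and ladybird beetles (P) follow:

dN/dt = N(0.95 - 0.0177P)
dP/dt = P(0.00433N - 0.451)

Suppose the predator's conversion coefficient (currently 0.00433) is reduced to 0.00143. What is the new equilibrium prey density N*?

At the interior fixed point, setting dP/dt = 0 with P > 0 fixes N* = (predator death rate)/(NP coefficient) — independent of the other coefficients.
With the change, N* = 0.451/0.00143 = 315; it rises from 104.

N* ≈ 315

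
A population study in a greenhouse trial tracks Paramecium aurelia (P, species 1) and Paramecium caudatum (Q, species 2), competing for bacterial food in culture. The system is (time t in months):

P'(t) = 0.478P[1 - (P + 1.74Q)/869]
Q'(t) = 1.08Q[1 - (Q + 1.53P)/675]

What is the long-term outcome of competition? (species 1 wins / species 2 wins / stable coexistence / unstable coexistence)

Compare the nullcline intercepts: K1/α12 = 869/1.74 = 499 < K2 = 675; K2/α21 = 675/1.53 = 441 < K1 = 869.
Since both are reversed, neither can invade when rare; the interior point is a saddle.

unstable coexistence (outcome depends on initial conditions)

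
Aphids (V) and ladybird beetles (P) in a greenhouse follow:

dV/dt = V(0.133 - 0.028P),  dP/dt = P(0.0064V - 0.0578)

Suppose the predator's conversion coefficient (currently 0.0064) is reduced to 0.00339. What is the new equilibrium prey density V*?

At the interior fixed point, setting dP/dt = 0 with P > 0 fixes V* = (predator death rate)/(VP coefficient) — independent of the other coefficients.
With the change, V* = 0.0578/0.00339 = 17.1; it rises from 9.03.

V* ≈ 17.1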